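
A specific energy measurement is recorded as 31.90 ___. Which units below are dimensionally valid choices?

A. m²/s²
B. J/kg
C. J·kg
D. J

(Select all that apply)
A, B

specific energy has SI base units: m^2 / s^2

Checking each option against m^2 / s^2:
  A. m²/s²: ✓ matches
  B. J/kg: ✓ matches
  C. J·kg: ✗ does not match
  D. J: ✗ does not match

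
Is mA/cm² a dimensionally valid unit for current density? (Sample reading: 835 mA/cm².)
Yes

current density has SI base units: A / m^2
mA/cm² reduces to the same SI base units, so it is a valid unit for current density.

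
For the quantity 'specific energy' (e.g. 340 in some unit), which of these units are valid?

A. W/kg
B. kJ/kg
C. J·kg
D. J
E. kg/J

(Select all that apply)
B

specific energy has SI base units: m^2 / s^2

Checking each option against m^2 / s^2:
  A. W/kg: ✗ does not match
  B. kJ/kg: ✓ matches
  C. J·kg: ✗ does not match
  D. J: ✗ does not match
  E. kg/J: ✗ does not match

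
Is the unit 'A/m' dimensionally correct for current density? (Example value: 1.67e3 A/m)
No

current density has SI base units: A / m^2
A/m does NOT reduce to A / m^2; a valid unit for current density would be e.g. A/m².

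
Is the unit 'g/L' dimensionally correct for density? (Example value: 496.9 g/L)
Yes

density has SI base units: kg / m^3
g/L reduces to the same SI base units, so it is a valid unit for density.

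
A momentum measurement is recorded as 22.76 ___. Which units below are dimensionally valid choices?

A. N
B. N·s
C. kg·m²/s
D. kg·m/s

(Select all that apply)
B, D

momentum has SI base units: kg * m / s

Checking each option against kg * m / s:
  A. N: ✗ does not match
  B. N·s: ✓ matches
  C. kg·m²/s: ✗ does not match
  D. kg·m/s: ✓ matches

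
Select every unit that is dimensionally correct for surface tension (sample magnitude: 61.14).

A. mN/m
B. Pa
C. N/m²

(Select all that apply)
A

surface tension has SI base units: kg / s^2

Checking each option against kg / s^2:
  A. mN/m: ✓ matches
  B. Pa: ✗ does not match
  C. N/m²: ✗ does not match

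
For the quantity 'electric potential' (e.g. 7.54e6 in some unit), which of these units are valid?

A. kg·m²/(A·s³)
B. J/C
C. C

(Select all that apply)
A, B

electric potential has SI base units: kg * m^2 / (A * s^3)

Checking each option against kg * m^2 / (A * s^3):
  A. kg·m²/(A·s³): ✓ matches
  B. J/C: ✓ matches
  C. C: ✗ does not match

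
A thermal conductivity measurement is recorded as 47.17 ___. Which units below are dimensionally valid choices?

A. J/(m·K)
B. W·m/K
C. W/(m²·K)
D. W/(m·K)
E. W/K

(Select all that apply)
D

thermal conductivity has SI base units: kg * m / (s^3 * K)

Checking each option against kg * m / (s^3 * K):
  A. J/(m·K): ✗ does not match
  B. W·m/K: ✗ does not match
  C. W/(m²·K): ✗ does not match
  D. W/(m·K): ✓ matches
  E. W/K: ✗ does not match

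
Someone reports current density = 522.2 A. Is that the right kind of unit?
No

current density has SI base units: A / m^2
A does NOT reduce to A / m^2; a valid unit for current density would be e.g. A/m².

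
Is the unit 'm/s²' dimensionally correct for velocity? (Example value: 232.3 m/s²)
No

velocity has SI base units: m / s
m/s² does NOT reduce to m / s; a valid unit for velocity would be e.g. m/s.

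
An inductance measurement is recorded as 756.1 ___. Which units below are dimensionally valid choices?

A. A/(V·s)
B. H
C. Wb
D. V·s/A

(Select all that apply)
B, D

inductance has SI base units: kg * m^2 / (A^2 * s^2)

Checking each option against kg * m^2 / (A^2 * s^2):
  A. A/(V·s): ✗ does not match
  B. H: ✓ matches
  C. Wb: ✗ does not match
  D. V·s/A: ✓ matches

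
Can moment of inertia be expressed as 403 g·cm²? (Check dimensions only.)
Yes

moment of inertia has SI base units: kg * m^2
g·cm² reduces to the same SI base units, so it is a valid unit for moment of inertia.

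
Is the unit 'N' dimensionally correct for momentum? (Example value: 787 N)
No

momentum has SI base units: kg * m / s
N does NOT reduce to kg * m / s; a valid unit for momentum would be e.g. kg·m/s.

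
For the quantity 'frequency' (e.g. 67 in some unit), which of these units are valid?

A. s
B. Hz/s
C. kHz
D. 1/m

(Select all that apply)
C

frequency has SI base units: 1 / s

Checking each option against 1 / s:
  A. s: ✗ does not match
  B. Hz/s: ✗ does not match
  C. kHz: ✓ matches
  D. 1/m: ✗ does not match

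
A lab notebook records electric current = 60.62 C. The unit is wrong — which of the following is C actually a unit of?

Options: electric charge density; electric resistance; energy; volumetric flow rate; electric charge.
electric charge

electric current should have units dimensionally equivalent to A (e.g. A).
The given unit 'C' reduces to A * s. Of the listed options, that is the dimensionality of electric charge.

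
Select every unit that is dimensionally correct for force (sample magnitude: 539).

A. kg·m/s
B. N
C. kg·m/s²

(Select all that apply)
B, C

force has SI base units: kg * m / s^2

Checking each option against kg * m / s^2:
  A. kg·m/s: ✗ does not match
  B. N: ✓ matches
  C. kg·m/s²: ✓ matches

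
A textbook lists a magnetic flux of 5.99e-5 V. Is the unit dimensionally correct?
No

magnetic flux has SI base units: kg * m^2 / (A * s^2)
V does NOT reduce to kg * m^2 / (A * s^2); a valid unit for magnetic flux would be e.g. Wb.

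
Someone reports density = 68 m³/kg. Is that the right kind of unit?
No

density has SI base units: kg / m^3
m³/kg does NOT reduce to kg / m^3; a valid unit for density would be e.g. kg/m³.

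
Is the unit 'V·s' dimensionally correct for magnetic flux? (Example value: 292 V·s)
Yes

magnetic flux has SI base units: kg * m^2 / (A * s^2)
V·s reduces to the same SI base units, so it is a valid unit for magnetic flux.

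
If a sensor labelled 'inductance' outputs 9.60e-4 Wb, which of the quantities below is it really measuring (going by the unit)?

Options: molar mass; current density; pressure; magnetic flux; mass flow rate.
magnetic flux

inductance should have units dimensionally equivalent to kg * m^2 / (A^2 * s^2) (e.g. H).
The given unit 'Wb' reduces to kg * m^2 / (A * s^2). Of the listed options, that is the dimensionality of magnetic flux.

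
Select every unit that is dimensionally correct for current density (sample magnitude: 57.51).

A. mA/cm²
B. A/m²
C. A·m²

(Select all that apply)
A, B

current density has SI base units: A / m^2

Checking each option against A / m^2:
  A. mA/cm²: ✓ matches
  B. A/m²: ✓ matches
  C. A·m²: ✗ does not match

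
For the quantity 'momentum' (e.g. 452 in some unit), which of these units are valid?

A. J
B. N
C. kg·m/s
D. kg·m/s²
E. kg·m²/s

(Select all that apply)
C

momentum has SI base units: kg * m / s

Checking each option against kg * m / s:
  A. J: ✗ does not match
  B. N: ✗ does not match
  C. kg·m/s: ✓ matches
  D. kg·m/s²: ✗ does not match
  E. kg·m²/s: ✗ does not match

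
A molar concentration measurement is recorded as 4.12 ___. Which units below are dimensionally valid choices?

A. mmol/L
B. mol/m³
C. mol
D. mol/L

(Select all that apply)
A, B, D

molar concentration has SI base units: mol / m^3

Checking each option against mol / m^3:
  A. mmol/L: ✓ matches
  B. mol/m³: ✓ matches
  C. mol: ✗ does not match
  D. mol/L: ✓ matches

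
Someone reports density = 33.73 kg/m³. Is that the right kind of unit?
Yes

density has SI base units: kg / m^3
kg/m³ reduces to the same SI base units, so it is a valid unit for density.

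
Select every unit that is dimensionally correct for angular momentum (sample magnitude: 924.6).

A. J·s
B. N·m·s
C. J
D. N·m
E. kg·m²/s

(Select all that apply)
A, B, E

angular momentum has SI base units: kg * m^2 / s

Checking each option against kg * m^2 / s:
  A. J·s: ✓ matches
  B. N·m·s: ✓ matches
  C. J: ✗ does not match
  D. N·m: ✗ does not match
  E. kg·m²/s: ✓ matches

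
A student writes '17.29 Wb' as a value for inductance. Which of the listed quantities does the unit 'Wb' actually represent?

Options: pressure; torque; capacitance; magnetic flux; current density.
magnetic flux

inductance should have units dimensionally equivalent to kg * m^2 / (A^2 * s^2) (e.g. H).
The given unit 'Wb' reduces to kg * m^2 / (A * s^2). Of the listed options, that is the dimensionality of magnetic flux.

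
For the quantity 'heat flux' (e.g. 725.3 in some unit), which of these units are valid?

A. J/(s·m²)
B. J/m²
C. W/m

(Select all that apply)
A

heat flux has SI base units: kg / s^3

Checking each option against kg / s^3:
  A. J/(s·m²): ✓ matches
  B. J/m²: ✗ does not match
  C. W/m: ✗ does not match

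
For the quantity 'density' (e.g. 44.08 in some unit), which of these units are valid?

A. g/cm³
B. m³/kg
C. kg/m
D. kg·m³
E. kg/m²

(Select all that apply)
A

density has SI base units: kg / m^3

Checking each option against kg / m^3:
  A. g/cm³: ✓ matches
  B. m³/kg: ✗ does not match
  C. kg/m: ✗ does not match
  D. kg·m³: ✗ does not match
  E. kg/m²: ✗ does not match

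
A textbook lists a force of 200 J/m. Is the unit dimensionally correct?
Yes

force has SI base units: kg * m / s^2
J/m reduces to the same SI base units, so it is a valid unit for force.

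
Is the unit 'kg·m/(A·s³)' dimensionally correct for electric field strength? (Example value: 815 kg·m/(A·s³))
Yes

electric field strength has SI base units: kg * m / (A * s^3)
kg·m/(A·s³) reduces to the same SI base units, so it is a valid unit for electric field strength.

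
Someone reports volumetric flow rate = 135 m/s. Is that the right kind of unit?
No

volumetric flow rate has SI base units: m^3 / s
m/s does NOT reduce to m^3 / s; a valid unit for volumetric flow rate would be e.g. m³/s.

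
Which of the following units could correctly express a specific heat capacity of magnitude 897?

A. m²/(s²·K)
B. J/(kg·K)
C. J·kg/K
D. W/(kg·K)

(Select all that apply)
A, B

specific heat capacity has SI base units: m^2 / (s^2 * K)

Checking each option against m^2 / (s^2 * K):
  A. m²/(s²·K): ✓ matches
  B. J/(kg·K): ✓ matches
  C. J·kg/K: ✗ does not match
  D. W/(kg·K): ✗ does not match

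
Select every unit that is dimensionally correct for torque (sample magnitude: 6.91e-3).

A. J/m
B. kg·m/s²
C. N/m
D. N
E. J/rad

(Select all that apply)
E

torque has SI base units: kg * m^2 / s^2

Checking each option against kg * m^2 / s^2:
  A. J/m: ✗ does not match
  B. kg·m/s²: ✗ does not match
  C. N/m: ✗ does not match
  D. N: ✗ does not match
  E. J/rad: ✓ matches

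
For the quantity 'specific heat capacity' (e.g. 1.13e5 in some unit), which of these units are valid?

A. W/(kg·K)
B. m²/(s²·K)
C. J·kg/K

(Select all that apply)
B

specific heat capacity has SI base units: m^2 / (s^2 * K)

Checking each option against m^2 / (s^2 * K):
  A. W/(kg·K): ✗ does not match
  B. m²/(s²·K): ✓ matches
  C. J·kg/K: ✗ does not match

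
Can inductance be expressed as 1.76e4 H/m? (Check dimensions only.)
No

inductance has SI base units: kg * m^2 / (A^2 * s^2)
H/m does NOT reduce to kg * m^2 / (A^2 * s^2); a valid unit for inductance would be e.g. H.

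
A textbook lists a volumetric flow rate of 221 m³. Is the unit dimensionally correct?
No

volumetric flow rate has SI base units: m^3 / s
m³ does NOT reduce to m^3 / s; a valid unit for volumetric flow rate would be e.g. m³/s.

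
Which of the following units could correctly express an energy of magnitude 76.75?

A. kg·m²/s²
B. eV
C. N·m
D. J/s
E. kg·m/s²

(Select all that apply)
A, B, C

energy has SI base units: kg * m^2 / s^2

Checking each option against kg * m^2 / s^2:
  A. kg·m²/s²: ✓ matches
  B. eV: ✓ matches
  C. N·m: ✓ matches
  D. J/s: ✗ does not match
  E. kg·m/s²: ✗ does not match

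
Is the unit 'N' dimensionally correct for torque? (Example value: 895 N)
No

torque has SI base units: kg * m^2 / s^2
N does NOT reduce to kg * m^2 / s^2; a valid unit for torque would be e.g. N·m.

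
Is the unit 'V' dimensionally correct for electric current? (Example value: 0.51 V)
No

electric current has SI base units: A
V does NOT reduce to A; a valid unit for electric current would be e.g. A.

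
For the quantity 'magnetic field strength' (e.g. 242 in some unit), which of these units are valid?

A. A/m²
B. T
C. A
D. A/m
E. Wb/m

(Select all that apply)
D

magnetic field strength has SI base units: A / m

Checking each option against A / m:
  A. A/m²: ✗ does not match
  B. T: ✗ does not match
  C. A: ✗ does not match
  D. A/m: ✓ matches
  E. Wb/m: ✗ does not match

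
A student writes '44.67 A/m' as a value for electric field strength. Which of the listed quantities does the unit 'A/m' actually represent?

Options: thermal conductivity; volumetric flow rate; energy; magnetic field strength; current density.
magnetic field strength

electric field strength should have units dimensionally equivalent to kg * m / (A * s^3) (e.g. V/m).
The given unit 'A/m' reduces to A / m. Of the listed options, that is the dimensionality of magnetic field strength.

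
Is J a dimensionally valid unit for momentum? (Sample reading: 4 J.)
No

momentum has SI base units: kg * m / s
J does NOT reduce to kg * m / s; a valid unit for momentum would be e.g. kg·m/s.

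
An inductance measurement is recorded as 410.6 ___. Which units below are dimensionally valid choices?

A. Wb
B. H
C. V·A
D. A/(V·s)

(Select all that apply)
B

inductance has SI base units: kg * m^2 / (A^2 * s^2)

Checking each option against kg * m^2 / (A^2 * s^2):
  A. Wb: ✗ does not match
  B. H: ✓ matches
  C. V·A: ✗ does not match
  D. A/(V·s): ✗ does not match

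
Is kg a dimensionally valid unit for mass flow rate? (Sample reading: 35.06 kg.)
No

mass flow rate has SI base units: kg / s
kg does NOT reduce to kg / s; a valid unit for mass flow rate would be e.g. kg/s.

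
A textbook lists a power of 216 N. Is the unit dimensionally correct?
No

power has SI base units: kg * m^2 / s^3
N does NOT reduce to kg * m^2 / s^3; a valid unit for power would be e.g. W.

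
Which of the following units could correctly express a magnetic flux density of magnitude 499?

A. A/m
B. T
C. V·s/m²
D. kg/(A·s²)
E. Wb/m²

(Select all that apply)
B, C, D, E

magnetic flux density has SI base units: kg / (A * s^2)

Checking each option against kg / (A * s^2):
  A. A/m: ✗ does not match
  B. T: ✓ matches
  C. V·s/m²: ✓ matches
  D. kg/(A·s²): ✓ matches
  E. Wb/m²: ✓ matches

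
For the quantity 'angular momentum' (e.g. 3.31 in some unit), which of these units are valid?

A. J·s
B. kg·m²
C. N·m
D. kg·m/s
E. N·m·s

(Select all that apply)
A, E

angular momentum has SI base units: kg * m^2 / s

Checking each option against kg * m^2 / s:
  A. J·s: ✓ matches
  B. kg·m²: ✗ does not match
  C. N·m: ✗ does not match
  D. kg·m/s: ✗ does not match
  E. N·m·s: ✓ matches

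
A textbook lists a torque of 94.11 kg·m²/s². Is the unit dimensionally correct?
Yes

torque has SI base units: kg * m^2 / s^2
kg·m²/s² reduces to the same SI base units, so it is a valid unit for torque.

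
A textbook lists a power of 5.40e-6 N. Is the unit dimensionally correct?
No

power has SI base units: kg * m^2 / s^3
N does NOT reduce to kg * m^2 / s^3; a valid unit for power would be e.g. W.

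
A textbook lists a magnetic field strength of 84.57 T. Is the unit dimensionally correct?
No

magnetic field strength has SI base units: A / m
T does NOT reduce to A / m; a valid unit for magnetic field strength would be e.g. A/m.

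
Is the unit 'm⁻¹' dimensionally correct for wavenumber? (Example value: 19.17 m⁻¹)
Yes

wavenumber has SI base units: 1 / m
m⁻¹ reduces to the same SI base units, so it is a valid unit for wavenumber.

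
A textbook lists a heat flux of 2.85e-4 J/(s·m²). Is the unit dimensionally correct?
Yes

heat flux has SI base units: kg / s^3
J/(s·m²) reduces to the same SI base units, so it is a valid unit for heat flux.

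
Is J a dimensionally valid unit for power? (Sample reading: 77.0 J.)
No

power has SI base units: kg * m^2 / s^3
J does NOT reduce to kg * m^2 / s^3; a valid unit for power would be e.g. W.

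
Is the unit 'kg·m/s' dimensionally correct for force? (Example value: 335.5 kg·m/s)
No

force has SI base units: kg * m / s^2
kg·m/s does NOT reduce to kg * m / s^2; a valid unit for force would be e.g. N.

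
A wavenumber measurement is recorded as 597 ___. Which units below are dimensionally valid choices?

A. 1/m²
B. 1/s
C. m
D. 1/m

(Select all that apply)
D

wavenumber has SI base units: 1 / m

Checking each option against 1 / m:
  A. 1/m²: ✗ does not match
  B. 1/s: ✗ does not match
  C. m: ✗ does not match
  D. 1/m: ✓ matches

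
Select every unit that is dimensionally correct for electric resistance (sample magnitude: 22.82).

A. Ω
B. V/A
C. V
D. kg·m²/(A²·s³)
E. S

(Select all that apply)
A, B, D

electric resistance has SI base units: kg * m^2 / (A^2 * s^3)

Checking each option against kg * m^2 / (A^2 * s^3):
  A. Ω: ✓ matches
  B. V/A: ✓ matches
  C. V: ✗ does not match
  D. kg·m²/(A²·s³): ✓ matches
  E. S: ✗ does not match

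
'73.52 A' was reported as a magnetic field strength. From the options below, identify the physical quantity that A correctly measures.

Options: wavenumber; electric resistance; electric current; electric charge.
electric current

magnetic field strength should have units dimensionally equivalent to A / m (e.g. A/m).
The given unit 'A' reduces to A. Of the listed options, that is the dimensionality of electric current.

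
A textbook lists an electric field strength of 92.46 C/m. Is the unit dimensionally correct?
No

electric field strength has SI base units: kg * m / (A * s^3)
C/m does NOT reduce to kg * m / (A * s^3); a valid unit for electric field strength would be e.g. V/m.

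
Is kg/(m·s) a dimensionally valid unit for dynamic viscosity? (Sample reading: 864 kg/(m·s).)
Yes

dynamic viscosity has SI base units: kg / (m * s)
kg/(m·s) reduces to the same SI base units, so it is a valid unit for dynamic viscosity.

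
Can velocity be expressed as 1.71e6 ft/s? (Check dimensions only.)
Yes

velocity has SI base units: m / s
ft/s reduces to the same SI base units, so it is a valid unit for velocity.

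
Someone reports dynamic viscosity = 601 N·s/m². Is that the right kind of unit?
Yes

dynamic viscosity has SI base units: kg / (m * s)
N·s/m² reduces to the same SI base units, so it is a valid unit for dynamic viscosity.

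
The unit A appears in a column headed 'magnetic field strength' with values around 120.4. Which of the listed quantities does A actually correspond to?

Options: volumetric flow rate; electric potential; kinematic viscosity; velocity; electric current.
electric current

magnetic field strength should have units dimensionally equivalent to A / m (e.g. A/m).
The given unit 'A' reduces to A. Of the listed options, that is the dimensionality of electric current.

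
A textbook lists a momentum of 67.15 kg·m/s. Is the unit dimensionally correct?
Yes

momentum has SI base units: kg * m / s
kg·m/s reduces to the same SI base units, so it is a valid unit for momentum.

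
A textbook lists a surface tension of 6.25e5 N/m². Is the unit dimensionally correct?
No

surface tension has SI base units: kg / s^2
N/m² does NOT reduce to kg / s^2; a valid unit for surface tension would be e.g. N/m.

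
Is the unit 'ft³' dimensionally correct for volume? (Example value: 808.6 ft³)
Yes

volume has SI base units: m^3
ft³ reduces to the same SI base units, so it is a valid unit for volume.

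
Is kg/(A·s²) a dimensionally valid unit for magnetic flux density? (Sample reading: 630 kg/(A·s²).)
Yes

magnetic flux density has SI base units: kg / (A * s^2)
kg/(A·s²) reduces to the same SI base units, so it is a valid unit for magnetic flux density.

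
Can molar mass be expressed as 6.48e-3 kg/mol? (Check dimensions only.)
Yes

molar mass has SI base units: kg / mol
kg/mol reduces to the same SI base units, so it is a valid unit for molar mass.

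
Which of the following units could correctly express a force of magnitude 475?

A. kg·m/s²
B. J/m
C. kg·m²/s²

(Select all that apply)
A, B

force has SI base units: kg * m / s^2

Checking each option against kg * m / s^2:
  A. kg·m/s²: ✓ matches
  B. J/m: ✓ matches
  C. kg·m²/s²: ✗ does not match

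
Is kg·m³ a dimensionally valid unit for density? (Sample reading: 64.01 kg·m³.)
No

density has SI base units: kg / m^3
kg·m³ does NOT reduce to kg / m^3; a valid unit for density would be e.g. kg/m³.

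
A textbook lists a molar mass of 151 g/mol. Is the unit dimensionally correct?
Yes

molar mass has SI base units: kg / mol
g/mol reduces to the same SI base units, so it is a valid unit for molar mass.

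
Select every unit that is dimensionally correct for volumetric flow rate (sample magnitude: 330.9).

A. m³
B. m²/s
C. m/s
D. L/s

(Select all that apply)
D

volumetric flow rate has SI base units: m^3 / s

Checking each option against m^3 / s:
  A. m³: ✗ does not match
  B. m²/s: ✗ does not match
  C. m/s: ✗ does not match
  D. L/s: ✓ matches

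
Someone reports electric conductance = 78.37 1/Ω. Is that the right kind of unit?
Yes

electric conductance has SI base units: A^2 * s^3 / (kg * m^2)
1/Ω reduces to the same SI base units, so it is a valid unit for electric conductance.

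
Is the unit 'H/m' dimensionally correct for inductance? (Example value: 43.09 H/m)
No

inductance has SI base units: kg * m^2 / (A^2 * s^2)
H/m does NOT reduce to kg * m^2 / (A^2 * s^2); a valid unit for inductance would be e.g. H.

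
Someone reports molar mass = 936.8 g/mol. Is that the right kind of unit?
Yes

molar mass has SI base units: kg / mol
g/mol reduces to the same SI base units, so it is a valid unit for molar mass.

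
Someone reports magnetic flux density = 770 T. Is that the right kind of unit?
Yes

magnetic flux density has SI base units: kg / (A * s^2)
T reduces to the same SI base units, so it is a valid unit for magnetic flux density.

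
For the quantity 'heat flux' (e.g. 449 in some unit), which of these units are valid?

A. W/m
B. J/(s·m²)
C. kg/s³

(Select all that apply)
B, C

heat flux has SI base units: kg / s^3

Checking each option against kg / s^3:
  A. W/m: ✗ does not match
  B. J/(s·m²): ✓ matches
  C. kg/s³: ✓ matches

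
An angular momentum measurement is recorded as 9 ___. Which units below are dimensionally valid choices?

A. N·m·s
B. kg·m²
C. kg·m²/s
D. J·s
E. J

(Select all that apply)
A, C, D

angular momentum has SI base units: kg * m^2 / s

Checking each option against kg * m^2 / s:
  A. N·m·s: ✓ matches
  B. kg·m²: ✗ does not match
  C. kg·m²/s: ✓ matches
  D. J·s: ✓ matches
  E. J: ✗ does not match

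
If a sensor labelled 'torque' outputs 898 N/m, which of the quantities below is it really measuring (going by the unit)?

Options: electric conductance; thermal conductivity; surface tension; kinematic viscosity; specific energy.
surface tension

torque should have units dimensionally equivalent to kg * m^2 / s^2 (e.g. N·m).
The given unit 'N/m' reduces to kg / s^2. Of the listed options, that is the dimensionality of surface tension.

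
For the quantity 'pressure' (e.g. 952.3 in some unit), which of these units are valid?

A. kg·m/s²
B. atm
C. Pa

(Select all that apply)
B, C

pressure has SI base units: kg / (m * s^2)

Checking each option against kg / (m * s^2):
  A. kg·m/s²: ✗ does not match
  B. atm: ✓ matches
  C. Pa: ✓ matches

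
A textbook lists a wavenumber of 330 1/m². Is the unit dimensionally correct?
No

wavenumber has SI base units: 1 / m
1/m² does NOT reduce to 1 / m; a valid unit for wavenumber would be e.g. 1/m.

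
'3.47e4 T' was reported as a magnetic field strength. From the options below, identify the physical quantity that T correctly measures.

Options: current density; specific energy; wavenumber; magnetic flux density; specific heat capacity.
magnetic flux density

magnetic field strength should have units dimensionally equivalent to A / m (e.g. A/m).
The given unit 'T' reduces to kg / (A * s^2). Of the listed options, that is the dimensionality of magnetic flux density.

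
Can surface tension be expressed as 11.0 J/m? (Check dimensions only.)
No

surface tension has SI base units: kg / s^2
J/m does NOT reduce to kg / s^2; a valid unit for surface tension would be e.g. N/m.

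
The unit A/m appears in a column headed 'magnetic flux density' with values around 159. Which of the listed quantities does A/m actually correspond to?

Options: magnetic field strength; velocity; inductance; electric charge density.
magnetic field strength

magnetic flux density should have units dimensionally equivalent to kg / (A * s^2) (e.g. T).
The given unit 'A/m' reduces to A / m. Of the listed options, that is the dimensionality of magnetic field strength.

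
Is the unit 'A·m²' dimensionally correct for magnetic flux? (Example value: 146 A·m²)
No

magnetic flux has SI base units: kg * m^2 / (A * s^2)
A·m² does NOT reduce to kg * m^2 / (A * s^2); a valid unit for magnetic flux would be e.g. Wb.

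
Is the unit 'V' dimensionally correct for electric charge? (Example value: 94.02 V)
No

electric charge has SI base units: A * s
V does NOT reduce to A * s; a valid unit for electric charge would be e.g. C.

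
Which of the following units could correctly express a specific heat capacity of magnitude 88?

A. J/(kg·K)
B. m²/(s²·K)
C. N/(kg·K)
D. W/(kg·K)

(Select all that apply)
A, B

specific heat capacity has SI base units: m^2 / (s^2 * K)

Checking each option against m^2 / (s^2 * K):
  A. J/(kg·K): ✓ matches
  B. m²/(s²·K): ✓ matches
  C. N/(kg·K): ✗ does not match
  D. W/(kg·K): ✗ does not match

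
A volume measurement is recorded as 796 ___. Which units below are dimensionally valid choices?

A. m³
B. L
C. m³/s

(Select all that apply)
A, B

volume has SI base units: m^3

Checking each option against m^3:
  A. m³: ✓ matches
  B. L: ✓ matches
  C. m³/s: ✗ does not match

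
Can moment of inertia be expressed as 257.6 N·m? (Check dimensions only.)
No

moment of inertia has SI base units: kg * m^2
N·m does NOT reduce to kg * m^2; a valid unit for moment of inertia would be e.g. kg·m².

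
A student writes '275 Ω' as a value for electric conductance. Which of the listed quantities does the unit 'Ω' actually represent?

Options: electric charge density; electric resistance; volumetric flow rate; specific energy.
electric resistance

electric conductance should have units dimensionally equivalent to A^2 * s^3 / (kg * m^2) (e.g. S).
The given unit 'Ω' reduces to kg * m^2 / (A^2 * s^3). Of the listed options, that is the dimensionality of electric resistance.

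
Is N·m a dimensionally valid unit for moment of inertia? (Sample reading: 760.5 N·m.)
No

moment of inertia has SI base units: kg * m^2
N·m does NOT reduce to kg * m^2; a valid unit for moment of inertia would be e.g. kg·m².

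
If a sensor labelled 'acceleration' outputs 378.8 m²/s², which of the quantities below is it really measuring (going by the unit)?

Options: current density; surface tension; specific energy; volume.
specific energy

acceleration should have units dimensionally equivalent to m / s^2 (e.g. m/s²).
The given unit 'm²/s²' reduces to m^2 / s^2. Of the listed options, that is the dimensionality of specific energy.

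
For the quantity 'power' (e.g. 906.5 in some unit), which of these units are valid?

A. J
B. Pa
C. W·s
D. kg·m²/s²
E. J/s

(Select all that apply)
E

power has SI base units: kg * m^2 / s^3

Checking each option against kg * m^2 / s^3:
  A. J: ✗ does not match
  B. Pa: ✗ does not match
  C. W·s: ✗ does not match
  D. kg·m²/s²: ✗ does not match
  E. J/s: ✓ matches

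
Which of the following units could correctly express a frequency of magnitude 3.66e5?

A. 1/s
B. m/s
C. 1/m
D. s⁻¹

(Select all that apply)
A, D

frequency has SI base units: 1 / s

Checking each option against 1 / s:
  A. 1/s: ✓ matches
  B. m/s: ✗ does not match
  C. 1/m: ✗ does not match
  D. s⁻¹: ✓ matches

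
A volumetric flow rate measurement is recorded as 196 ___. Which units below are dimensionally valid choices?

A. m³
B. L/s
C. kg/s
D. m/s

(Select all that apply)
B

volumetric flow rate has SI base units: m^3 / s

Checking each option against m^3 / s:
  A. m³: ✗ does not match
  B. L/s: ✓ matches
  C. kg/s: ✗ does not match
  D. m/s: ✗ does not match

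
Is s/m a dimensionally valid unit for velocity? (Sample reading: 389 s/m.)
No

velocity has SI base units: m / s
s/m does NOT reduce to m / s; a valid unit for velocity would be e.g. m/s.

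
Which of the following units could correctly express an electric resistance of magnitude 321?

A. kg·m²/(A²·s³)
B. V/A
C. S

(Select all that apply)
A, B

electric resistance has SI base units: kg * m^2 / (A^2 * s^3)

Checking each option against kg * m^2 / (A^2 * s^3):
  A. kg·m²/(A²·s³): ✓ matches
  B. V/A: ✓ matches
  C. S: ✗ does not match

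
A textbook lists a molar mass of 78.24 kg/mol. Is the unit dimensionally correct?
Yes

molar mass has SI base units: kg / mol
kg/mol reduces to the same SI base units, so it is a valid unit for molar mass.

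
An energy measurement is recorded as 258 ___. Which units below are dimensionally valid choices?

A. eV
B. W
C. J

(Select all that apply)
A, C

energy has SI base units: kg * m^2 / s^2

Checking each option against kg * m^2 / s^2:
  A. eV: ✓ matches
  B. W: ✗ does not match
  C. J: ✓ matches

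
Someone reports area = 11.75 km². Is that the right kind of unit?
Yes

area has SI base units: m^2
km² reduces to the same SI base units, so it is a valid unit for area.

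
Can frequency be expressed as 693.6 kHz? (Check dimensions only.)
Yes

frequency has SI base units: 1 / s
kHz reduces to the same SI base units, so it is a valid unit for frequency.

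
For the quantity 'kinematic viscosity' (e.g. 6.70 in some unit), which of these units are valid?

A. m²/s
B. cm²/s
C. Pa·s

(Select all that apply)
A, B

kinematic viscosity has SI base units: m^2 / s

Checking each option against m^2 / s:
  A. m²/s: ✓ matches
  B. cm²/s: ✓ matches
  C. Pa·s: ✗ does not match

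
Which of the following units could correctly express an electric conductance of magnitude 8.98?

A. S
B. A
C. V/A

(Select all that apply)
A

electric conductance has SI base units: A^2 * s^3 / (kg * m^2)

Checking each option against A^2 * s^3 / (kg * m^2):
  A. S: ✓ matches
  B. A: ✗ does not match
  C. V/A: ✗ does not match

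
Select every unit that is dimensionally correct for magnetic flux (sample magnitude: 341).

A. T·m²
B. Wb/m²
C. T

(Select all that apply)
A

magnetic flux has SI base units: kg * m^2 / (A * s^2)

Checking each option against kg * m^2 / (A * s^2):
  A. T·m²: ✓ matches
  B. Wb/m²: ✗ does not match
  C. T: ✗ does not match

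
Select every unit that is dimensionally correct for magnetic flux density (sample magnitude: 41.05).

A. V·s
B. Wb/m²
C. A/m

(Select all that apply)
B

magnetic flux density has SI base units: kg / (A * s^2)

Checking each option against kg / (A * s^2):
  A. V·s: ✗ does not match
  B. Wb/m²: ✓ matches
  C. A/m: ✗ does not match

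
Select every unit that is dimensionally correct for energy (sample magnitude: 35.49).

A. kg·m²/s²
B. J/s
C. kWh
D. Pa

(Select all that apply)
A, C

energy has SI base units: kg * m^2 / s^2

Checking each option against kg * m^2 / s^2:
  A. kg·m²/s²: ✓ matches
  B. J/s: ✗ does not match
  C. kWh: ✓ matches
  D. Pa: ✗ does not match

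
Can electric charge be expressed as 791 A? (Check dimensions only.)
No

electric charge has SI base units: A * s
A does NOT reduce to A * s; a valid unit for electric charge would be e.g. C.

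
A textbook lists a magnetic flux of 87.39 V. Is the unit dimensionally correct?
No

magnetic flux has SI base units: kg * m^2 / (A * s^2)
V does NOT reduce to kg * m^2 / (A * s^2); a valid unit for magnetic flux would be e.g. Wb.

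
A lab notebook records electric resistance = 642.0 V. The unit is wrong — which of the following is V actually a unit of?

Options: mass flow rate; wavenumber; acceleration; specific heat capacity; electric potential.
electric potential

electric resistance should have units dimensionally equivalent to kg * m^2 / (A^2 * s^3) (e.g. Ω).
The given unit 'V' reduces to kg * m^2 / (A * s^3). Of the listed options, that is the dimensionality of electric potential.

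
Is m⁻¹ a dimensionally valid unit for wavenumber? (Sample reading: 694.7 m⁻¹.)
Yes

wavenumber has SI base units: 1 / m
m⁻¹ reduces to the same SI base units, so it is a valid unit for wavenumber.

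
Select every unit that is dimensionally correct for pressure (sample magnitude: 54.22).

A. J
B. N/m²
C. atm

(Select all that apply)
B, C

pressure has SI base units: kg / (m * s^2)

Checking each option against kg / (m * s^2):
  A. J: ✗ does not match
  B. N/m²: ✓ matches
  C. atm: ✓ matches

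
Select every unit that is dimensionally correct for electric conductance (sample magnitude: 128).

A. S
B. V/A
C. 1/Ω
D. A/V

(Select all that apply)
A, C, D

electric conductance has SI base units: A^2 * s^3 / (kg * m^2)

Checking each option against A^2 * s^3 / (kg * m^2):
  A. S: ✓ matches
  B. V/A: ✗ does not match
  C. 1/Ω: ✓ matches
  D. A/V: ✓ matches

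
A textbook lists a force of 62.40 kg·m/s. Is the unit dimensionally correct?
No

force has SI base units: kg * m / s^2
kg·m/s does NOT reduce to kg * m / s^2; a valid unit for force would be e.g. N.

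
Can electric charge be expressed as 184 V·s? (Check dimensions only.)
No

electric charge has SI base units: A * s
V·s does NOT reduce to A * s; a valid unit for electric charge would be e.g. C.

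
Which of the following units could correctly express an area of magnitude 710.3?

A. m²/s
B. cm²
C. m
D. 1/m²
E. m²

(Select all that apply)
B, E

area has SI base units: m^2

Checking each option against m^2:
  A. m²/s: ✗ does not match
  B. cm²: ✓ matches
  C. m: ✗ does not match
  D. 1/m²: ✗ does not match
  E. m²: ✓ matches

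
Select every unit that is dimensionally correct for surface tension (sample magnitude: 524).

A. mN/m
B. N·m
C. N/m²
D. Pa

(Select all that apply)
A

surface tension has SI base units: kg / s^2

Checking each option against kg / s^2:
  A. mN/m: ✓ matches
  B. N·m: ✗ does not match
  C. N/m²: ✗ does not match
  D. Pa: ✗ does not match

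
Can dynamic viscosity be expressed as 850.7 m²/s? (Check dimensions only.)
No

dynamic viscosity has SI base units: kg / (m * s)
m²/s does NOT reduce to kg / (m * s); a valid unit for dynamic viscosity would be e.g. Pa·s.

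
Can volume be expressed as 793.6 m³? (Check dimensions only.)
Yes

volume has SI base units: m^3
m³ reduces to the same SI base units, so it is a valid unit for volume.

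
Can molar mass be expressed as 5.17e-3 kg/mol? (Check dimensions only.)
Yes

molar mass has SI base units: kg / mol
kg/mol reduces to the same SI base units, so it is a valid unit for molar mass.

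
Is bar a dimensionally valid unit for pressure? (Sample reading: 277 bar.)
Yes

pressure has SI base units: kg / (m * s^2)
bar reduces to the same SI base units, so it is a valid unit for pressure.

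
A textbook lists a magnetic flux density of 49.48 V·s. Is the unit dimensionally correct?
No

magnetic flux density has SI base units: kg / (A * s^2)
V·s does NOT reduce to kg / (A * s^2); a valid unit for magnetic flux density would be e.g. T.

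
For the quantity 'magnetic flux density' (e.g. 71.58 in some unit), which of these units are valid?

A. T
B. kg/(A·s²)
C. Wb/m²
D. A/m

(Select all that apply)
A, B, C

magnetic flux density has SI base units: kg / (A * s^2)

Checking each option against kg / (A * s^2):
  A. T: ✓ matches
  B. kg/(A·s²): ✓ matches
  C. Wb/m²: ✓ matches
  D. A/m: ✗ does not match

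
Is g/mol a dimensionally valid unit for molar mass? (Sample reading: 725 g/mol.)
Yes

molar mass has SI base units: kg / mol
g/mol reduces to the same SI base units, so it is a valid unit for molar mass.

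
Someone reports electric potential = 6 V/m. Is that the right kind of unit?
No

electric potential has SI base units: kg * m^2 / (A * s^3)
V/m does NOT reduce to kg * m^2 / (A * s^3); a valid unit for electric potential would be e.g. V.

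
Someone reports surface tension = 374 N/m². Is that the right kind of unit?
No

surface tension has SI base units: kg / s^2
N/m² does NOT reduce to kg / s^2; a valid unit for surface tension would be e.g. N/m.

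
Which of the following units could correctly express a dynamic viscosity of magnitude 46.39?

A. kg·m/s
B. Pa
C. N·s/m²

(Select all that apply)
C

dynamic viscosity has SI base units: kg / (m * s)

Checking each option against kg / (m * s):
  A. kg·m/s: ✗ does not match
  B. Pa: ✗ does not match
  C. N·s/m²: ✓ matches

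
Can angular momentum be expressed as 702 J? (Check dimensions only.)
No

angular momentum has SI base units: kg * m^2 / s
J does NOT reduce to kg * m^2 / s; a valid unit for angular momentum would be e.g. kg·m²/s.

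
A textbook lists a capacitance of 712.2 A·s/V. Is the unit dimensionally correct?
Yes

capacitance has SI base units: A^2 * s^4 / (kg * m^2)
A·s/V reduces to the same SI base units, so it is a valid unit for capacitance.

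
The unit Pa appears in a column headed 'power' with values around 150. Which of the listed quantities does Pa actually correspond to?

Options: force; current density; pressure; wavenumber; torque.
pressure

power should have units dimensionally equivalent to kg * m^2 / s^3 (e.g. W).
The given unit 'Pa' reduces to kg / (m * s^2). Of the listed options, that is the dimensionality of pressure.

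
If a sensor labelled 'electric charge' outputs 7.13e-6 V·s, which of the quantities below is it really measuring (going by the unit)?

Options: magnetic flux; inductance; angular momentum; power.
magnetic flux

electric charge should have units dimensionally equivalent to A * s (e.g. C).
The given unit 'V·s' reduces to kg * m^2 / (A * s^2). Of the listed options, that is the dimensionality of magnetic flux.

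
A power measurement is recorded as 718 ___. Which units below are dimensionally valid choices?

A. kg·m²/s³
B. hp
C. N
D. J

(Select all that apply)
A, B

power has SI base units: kg * m^2 / s^3

Checking each option against kg * m^2 / s^3:
  A. kg·m²/s³: ✓ matches
  B. hp: ✓ matches
  C. N: ✗ does not match
  D. J: ✗ does not match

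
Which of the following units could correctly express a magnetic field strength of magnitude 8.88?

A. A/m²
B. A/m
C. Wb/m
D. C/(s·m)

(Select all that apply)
B, D

magnetic field strength has SI base units: A / m

Checking each option against A / m:
  A. A/m²: ✗ does not match
  B. A/m: ✓ matches
  C. Wb/m: ✗ does not match
  D. C/(s·m): ✓ matches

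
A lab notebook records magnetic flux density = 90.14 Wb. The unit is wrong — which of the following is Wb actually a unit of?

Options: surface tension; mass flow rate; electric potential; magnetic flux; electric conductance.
magnetic flux

magnetic flux density should have units dimensionally equivalent to kg / (A * s^2) (e.g. T).
The given unit 'Wb' reduces to kg * m^2 / (A * s^2). Of the listed options, that is the dimensionality of magnetic flux.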